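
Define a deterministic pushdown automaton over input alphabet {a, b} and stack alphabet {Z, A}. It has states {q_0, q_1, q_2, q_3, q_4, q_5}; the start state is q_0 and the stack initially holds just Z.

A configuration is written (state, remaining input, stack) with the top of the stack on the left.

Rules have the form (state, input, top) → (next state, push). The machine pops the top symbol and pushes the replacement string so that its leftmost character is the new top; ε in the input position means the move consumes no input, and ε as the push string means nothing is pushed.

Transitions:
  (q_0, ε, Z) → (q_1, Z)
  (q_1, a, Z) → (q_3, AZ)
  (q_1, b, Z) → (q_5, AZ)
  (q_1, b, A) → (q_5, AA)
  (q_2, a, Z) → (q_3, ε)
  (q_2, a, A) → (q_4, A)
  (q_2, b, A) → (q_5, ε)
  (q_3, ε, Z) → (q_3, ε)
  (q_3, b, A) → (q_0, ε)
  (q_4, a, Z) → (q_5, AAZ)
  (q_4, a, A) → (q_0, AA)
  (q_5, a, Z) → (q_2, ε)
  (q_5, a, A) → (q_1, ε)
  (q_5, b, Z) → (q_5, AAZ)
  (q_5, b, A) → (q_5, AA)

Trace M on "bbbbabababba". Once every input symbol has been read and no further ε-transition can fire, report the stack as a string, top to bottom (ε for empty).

AAAAZ

(q_0, bbbbabababba, Z) ⊢ (q_1, bbbbabababba, Z) ⊢ (q_5, bbbabababba, AZ) ⊢ (q_5, bbabababba, AAZ) ⊢ (q_5, babababba, AAAZ) ⊢ (q_5, abababba, AAAAZ) ⊢ (q_1, bababba, AAAZ) ⊢ (q_5, ababba, AAAAZ) ⊢ (q_1, babba, AAAZ) ⊢ (q_5, abba, AAAAZ) ⊢ (q_1, bba, AAAZ) ⊢ (q_5, ba, AAAAZ) ⊢ (q_5, a, AAAAAZ) ⊢ (q_1, ε, AAAAZ)
All input consumed in state q_1 with stack AAAAZ.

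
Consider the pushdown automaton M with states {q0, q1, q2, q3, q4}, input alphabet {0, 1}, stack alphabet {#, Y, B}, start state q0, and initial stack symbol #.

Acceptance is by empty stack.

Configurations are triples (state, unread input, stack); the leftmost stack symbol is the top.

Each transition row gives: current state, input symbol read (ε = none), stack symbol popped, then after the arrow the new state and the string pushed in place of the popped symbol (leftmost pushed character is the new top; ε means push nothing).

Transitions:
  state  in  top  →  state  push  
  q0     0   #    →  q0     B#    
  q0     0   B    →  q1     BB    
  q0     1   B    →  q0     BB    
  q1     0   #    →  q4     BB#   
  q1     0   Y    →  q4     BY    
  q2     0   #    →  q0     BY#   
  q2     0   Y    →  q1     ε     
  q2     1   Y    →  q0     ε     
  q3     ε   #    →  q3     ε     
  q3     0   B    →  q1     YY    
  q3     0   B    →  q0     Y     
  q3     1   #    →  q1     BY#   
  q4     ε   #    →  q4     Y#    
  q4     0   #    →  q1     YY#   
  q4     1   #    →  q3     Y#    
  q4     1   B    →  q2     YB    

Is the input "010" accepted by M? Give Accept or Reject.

Reject

No computation consumes all input and empties the stack.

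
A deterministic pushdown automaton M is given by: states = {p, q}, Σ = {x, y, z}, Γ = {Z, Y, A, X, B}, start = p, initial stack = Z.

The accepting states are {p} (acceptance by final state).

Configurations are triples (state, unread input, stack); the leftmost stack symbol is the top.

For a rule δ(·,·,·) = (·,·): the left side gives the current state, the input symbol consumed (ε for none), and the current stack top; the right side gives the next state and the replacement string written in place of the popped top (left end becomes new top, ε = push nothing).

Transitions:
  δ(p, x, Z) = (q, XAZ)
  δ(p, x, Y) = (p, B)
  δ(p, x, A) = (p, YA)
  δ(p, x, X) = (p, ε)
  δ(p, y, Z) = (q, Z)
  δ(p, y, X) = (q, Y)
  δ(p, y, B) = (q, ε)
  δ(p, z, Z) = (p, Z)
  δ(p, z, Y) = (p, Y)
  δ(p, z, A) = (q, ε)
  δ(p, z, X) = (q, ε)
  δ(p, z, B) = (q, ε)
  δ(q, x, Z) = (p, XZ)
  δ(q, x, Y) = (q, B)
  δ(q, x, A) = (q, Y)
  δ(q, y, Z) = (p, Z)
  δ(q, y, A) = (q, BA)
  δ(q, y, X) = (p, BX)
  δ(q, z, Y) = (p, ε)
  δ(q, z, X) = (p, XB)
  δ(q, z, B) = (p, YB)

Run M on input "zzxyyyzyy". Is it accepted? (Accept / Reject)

(p, zzxyyyzyy, Z)
  read z, top Z: go to p, push Z → (p, zxyyyzyy, Z)
  read z, top Z: go to p, push Z → (p, xyyyzyy, Z)
  read x, top Z: go to q, push XAZ → (q, yyyzyy, XAZ)
  read y, top X: go to p, push BX → (p, yyzyy, BXAZ)
  read y, top B: go to q, push ε → (q, yzyy, XAZ)
  read y, top X: go to p, push BX → (p, zyy, BXAZ)
  read z, top B: go to q, push ε → (q, yy, XAZ)
  read y, top X: go to p, push BX → (p, y, BXAZ)
  read y, top B: go to q, push ε → (q, ε, XAZ)
All input consumed; state q ∉ F and no further ε-move applies.

Reject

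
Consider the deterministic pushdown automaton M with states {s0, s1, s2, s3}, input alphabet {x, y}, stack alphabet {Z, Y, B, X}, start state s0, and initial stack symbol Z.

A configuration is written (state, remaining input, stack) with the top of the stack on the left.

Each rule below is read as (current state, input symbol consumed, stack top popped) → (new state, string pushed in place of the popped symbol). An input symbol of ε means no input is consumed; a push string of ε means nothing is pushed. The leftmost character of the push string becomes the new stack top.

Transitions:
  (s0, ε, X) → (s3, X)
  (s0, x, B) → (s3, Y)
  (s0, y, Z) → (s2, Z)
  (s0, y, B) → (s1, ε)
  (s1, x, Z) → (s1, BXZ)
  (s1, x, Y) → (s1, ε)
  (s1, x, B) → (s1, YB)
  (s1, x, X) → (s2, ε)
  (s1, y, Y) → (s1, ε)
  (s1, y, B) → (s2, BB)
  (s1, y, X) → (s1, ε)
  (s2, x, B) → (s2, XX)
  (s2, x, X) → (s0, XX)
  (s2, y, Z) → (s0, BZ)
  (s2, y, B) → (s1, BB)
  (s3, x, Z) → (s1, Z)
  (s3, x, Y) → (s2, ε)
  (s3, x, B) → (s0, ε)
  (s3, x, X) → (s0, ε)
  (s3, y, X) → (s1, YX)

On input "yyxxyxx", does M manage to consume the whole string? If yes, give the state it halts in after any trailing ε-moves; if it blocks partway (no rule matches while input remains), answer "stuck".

(s0, yyxxyxx, Z)
  read y, top Z: go to s2, push Z → (s2, yxxyxx, Z)
  read y, top Z: go to s0, push BZ → (s0, xxyxx, BZ)
  read x, top B: go to s3, push Y → (s3, xyxx, YZ)
  read x, top Y: go to s2, push ε → (s2, yxx, Z)
  read y, top Z: go to s0, push BZ → (s0, xx, BZ)
  read x, top B: go to s3, push Y → (s3, x, YZ)
  read x, top Y: go to s2, push ε → (s2, ε, Z)
All input consumed; M is in state s2.

s2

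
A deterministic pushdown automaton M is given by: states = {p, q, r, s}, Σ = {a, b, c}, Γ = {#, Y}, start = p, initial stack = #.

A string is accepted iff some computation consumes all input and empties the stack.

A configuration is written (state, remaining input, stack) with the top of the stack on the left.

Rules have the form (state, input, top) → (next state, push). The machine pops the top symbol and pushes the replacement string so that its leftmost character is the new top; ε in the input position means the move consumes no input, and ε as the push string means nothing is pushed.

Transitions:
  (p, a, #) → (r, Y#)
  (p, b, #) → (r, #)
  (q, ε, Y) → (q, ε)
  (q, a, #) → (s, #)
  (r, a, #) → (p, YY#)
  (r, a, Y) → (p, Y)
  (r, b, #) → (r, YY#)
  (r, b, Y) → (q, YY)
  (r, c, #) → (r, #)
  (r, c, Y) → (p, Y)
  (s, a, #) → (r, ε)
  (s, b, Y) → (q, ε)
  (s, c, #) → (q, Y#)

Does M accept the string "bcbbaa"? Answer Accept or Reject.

Accept

(p, bcbbaa, #)
  read b, top #: go to r, push # → (r, cbbaa, #)
  read c, top #: go to r, push # → (r, bbaa, #)
  read b, top #: go to r, push YY# → (r, baa, YY#)
  read b, top Y: go to q, push YY → (q, aa, YYY#)
  ε-move, top Y: go to q, push ε → (q, aa, YY#)
  ε-move, top Y: go to q, push ε → (q, aa, Y#)
  ε-move, top Y: go to q, push ε → (q, aa, #)
  read a, top #: go to s, push # → (s, a, #)
  read a, top #: go to r, push ε → (r, ε, ε)
All input consumed and the stack is empty.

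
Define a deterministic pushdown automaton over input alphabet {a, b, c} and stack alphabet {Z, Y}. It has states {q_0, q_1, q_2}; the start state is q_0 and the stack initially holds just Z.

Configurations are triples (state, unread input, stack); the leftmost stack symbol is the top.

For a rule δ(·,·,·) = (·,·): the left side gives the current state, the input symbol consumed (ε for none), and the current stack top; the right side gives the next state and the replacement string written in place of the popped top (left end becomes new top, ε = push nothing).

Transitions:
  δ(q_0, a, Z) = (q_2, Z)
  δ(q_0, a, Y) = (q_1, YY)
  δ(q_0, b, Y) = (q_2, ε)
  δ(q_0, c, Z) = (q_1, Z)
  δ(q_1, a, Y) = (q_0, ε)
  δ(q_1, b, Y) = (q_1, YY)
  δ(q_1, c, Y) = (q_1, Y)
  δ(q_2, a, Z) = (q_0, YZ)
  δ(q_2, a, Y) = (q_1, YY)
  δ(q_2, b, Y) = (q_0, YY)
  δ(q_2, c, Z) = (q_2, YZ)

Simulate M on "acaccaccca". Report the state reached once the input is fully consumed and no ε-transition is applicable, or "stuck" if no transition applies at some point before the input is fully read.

(q_0, acaccaccca, Z) ⊢ (q_2, caccaccca, Z) ⊢ (q_2, accaccca, YZ) ⊢ (q_1, ccaccca, YYZ) ⊢ (q_1, caccca, YYZ) ⊢ (q_1, accca, YYZ) ⊢ (q_0, ccca, YZ)
No transition for (q_0, c, top Y); M blocks with input ccca remaining.

stuck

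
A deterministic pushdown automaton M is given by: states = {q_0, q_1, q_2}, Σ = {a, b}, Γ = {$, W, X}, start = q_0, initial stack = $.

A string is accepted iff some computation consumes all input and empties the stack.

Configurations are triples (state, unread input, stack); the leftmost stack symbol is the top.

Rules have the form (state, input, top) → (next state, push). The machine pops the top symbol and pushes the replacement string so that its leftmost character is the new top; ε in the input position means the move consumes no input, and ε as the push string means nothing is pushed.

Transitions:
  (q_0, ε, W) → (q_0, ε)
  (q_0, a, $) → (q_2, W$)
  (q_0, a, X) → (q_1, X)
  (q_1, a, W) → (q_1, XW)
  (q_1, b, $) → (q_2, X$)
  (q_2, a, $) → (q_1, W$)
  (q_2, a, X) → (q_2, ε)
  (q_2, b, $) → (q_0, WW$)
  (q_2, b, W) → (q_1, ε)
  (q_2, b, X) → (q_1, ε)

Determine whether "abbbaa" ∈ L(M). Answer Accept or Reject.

(q_0, abbbaa, $) ⊢ (q_2, bbbaa, W$) ⊢ (q_1, bbaa, $) ⊢ (q_2, baa, X$) ⊢ (q_1, aa, $)
No transition applies at (q_1, aa, $); input not fully consumed.

Reject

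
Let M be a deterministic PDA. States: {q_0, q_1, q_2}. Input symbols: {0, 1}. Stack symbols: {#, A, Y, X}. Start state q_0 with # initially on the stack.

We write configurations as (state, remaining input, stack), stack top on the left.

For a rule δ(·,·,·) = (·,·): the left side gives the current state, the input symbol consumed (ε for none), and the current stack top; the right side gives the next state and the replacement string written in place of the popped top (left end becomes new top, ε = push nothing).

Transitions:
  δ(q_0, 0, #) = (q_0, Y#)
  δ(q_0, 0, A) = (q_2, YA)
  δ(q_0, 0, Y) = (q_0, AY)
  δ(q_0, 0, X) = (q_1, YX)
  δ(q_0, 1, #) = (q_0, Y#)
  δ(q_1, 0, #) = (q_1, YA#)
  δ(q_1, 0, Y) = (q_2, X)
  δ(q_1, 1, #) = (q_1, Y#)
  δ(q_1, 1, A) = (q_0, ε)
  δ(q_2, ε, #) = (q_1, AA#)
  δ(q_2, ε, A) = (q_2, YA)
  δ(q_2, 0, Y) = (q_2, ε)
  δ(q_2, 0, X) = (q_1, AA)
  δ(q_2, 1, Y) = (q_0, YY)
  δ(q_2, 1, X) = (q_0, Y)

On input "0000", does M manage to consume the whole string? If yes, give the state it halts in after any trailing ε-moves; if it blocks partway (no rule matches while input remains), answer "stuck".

(q_0, 0000, #)
  read 0, top #: go to q_0, push Y# → (q_0, 000, Y#)
  read 0, top Y: go to q_0, push AY → (q_0, 00, AY#)
  read 0, top A: go to q_2, push YA → (q_2, 0, YAY#)
  read 0, top Y: go to q_2, push ε → (q_2, ε, AY#)
  ε-move, top A: go to q_2, push YA → (q_2, ε, YAY#)
All input consumed; M is in state q_2.

q_2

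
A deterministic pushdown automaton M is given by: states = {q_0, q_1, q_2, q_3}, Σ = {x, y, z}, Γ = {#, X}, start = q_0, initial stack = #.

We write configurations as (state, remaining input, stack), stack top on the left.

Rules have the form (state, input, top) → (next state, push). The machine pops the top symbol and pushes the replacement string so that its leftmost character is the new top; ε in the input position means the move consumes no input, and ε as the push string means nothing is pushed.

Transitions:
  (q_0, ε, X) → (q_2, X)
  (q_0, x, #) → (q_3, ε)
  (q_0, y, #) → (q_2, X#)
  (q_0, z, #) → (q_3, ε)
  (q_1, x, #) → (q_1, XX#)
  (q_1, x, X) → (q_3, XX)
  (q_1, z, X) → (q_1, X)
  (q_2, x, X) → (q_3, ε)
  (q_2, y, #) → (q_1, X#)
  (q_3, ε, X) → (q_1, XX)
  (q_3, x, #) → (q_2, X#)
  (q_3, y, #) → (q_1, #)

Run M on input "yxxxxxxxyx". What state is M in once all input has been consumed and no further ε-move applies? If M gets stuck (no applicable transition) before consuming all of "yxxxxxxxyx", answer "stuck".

q_1

(q_0, yxxxxxxxyx, #)
  read y, top #: go to q_2, push X# → (q_2, xxxxxxxyx, X#)
  read x, top X: go to q_3, push ε → (q_3, xxxxxxyx, #)
  read x, top #: go to q_2, push X# → (q_2, xxxxxyx, X#)
  read x, top X: go to q_3, push ε → (q_3, xxxxyx, #)
  read x, top #: go to q_2, push X# → (q_2, xxxyx, X#)
  read x, top X: go to q_3, push ε → (q_3, xxyx, #)
  read x, top #: go to q_2, push X# → (q_2, xyx, X#)
  read x, top X: go to q_3, push ε → (q_3, yx, #)
  read y, top #: go to q_1, push # → (q_1, x, #)
  read x, top #: go to q_1, push XX# → (q_1, ε, XX#)
All input consumed; M is in state q_1.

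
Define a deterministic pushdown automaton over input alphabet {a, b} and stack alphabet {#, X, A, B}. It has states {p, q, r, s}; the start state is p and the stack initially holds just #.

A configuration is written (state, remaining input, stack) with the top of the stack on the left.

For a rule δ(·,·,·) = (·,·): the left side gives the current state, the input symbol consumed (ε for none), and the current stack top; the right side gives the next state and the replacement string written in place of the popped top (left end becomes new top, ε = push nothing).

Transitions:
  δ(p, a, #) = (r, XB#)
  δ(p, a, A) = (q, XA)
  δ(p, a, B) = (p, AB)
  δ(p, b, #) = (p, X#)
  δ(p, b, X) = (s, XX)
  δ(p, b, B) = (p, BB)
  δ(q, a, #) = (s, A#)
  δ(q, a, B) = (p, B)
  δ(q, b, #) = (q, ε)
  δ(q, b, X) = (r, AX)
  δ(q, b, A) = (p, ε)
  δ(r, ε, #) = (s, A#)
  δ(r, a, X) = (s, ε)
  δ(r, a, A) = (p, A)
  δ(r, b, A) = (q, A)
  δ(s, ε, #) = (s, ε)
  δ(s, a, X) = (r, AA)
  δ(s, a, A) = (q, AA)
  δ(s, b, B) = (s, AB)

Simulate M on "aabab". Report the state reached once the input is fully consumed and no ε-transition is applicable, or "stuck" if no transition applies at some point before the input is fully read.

p

(p, aabab, #)
  read a, top #: go to r, push XB# → (r, abab, XB#)
  read a, top X: go to s, push ε → (s, bab, B#)
  read b, top B: go to s, push AB → (s, ab, AB#)
  read a, top A: go to q, push AA → (q, b, AAB#)
  read b, top A: go to p, push ε → (p, ε, AB#)
All input consumed; M is in state p.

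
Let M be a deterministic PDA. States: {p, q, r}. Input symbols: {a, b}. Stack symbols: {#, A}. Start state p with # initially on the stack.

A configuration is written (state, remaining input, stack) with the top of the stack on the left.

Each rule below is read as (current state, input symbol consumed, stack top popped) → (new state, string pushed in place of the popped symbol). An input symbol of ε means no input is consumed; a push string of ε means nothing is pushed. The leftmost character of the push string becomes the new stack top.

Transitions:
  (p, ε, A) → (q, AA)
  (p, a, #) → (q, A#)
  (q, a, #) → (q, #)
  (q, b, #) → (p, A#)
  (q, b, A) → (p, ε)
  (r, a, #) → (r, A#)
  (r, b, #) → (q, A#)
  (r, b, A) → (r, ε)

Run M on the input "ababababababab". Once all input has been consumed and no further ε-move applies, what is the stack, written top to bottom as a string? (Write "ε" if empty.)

(p, ababababababab, #)
  read a, top #: go to q, push A# → (q, babababababab, A#)
  read b, top A: go to p, push ε → (p, abababababab, #)
  read a, top #: go to q, push A# → (q, bababababab, A#)
  read b, top A: go to p, push ε → (p, ababababab, #)
  read a, top #: go to q, push A# → (q, babababab, A#)
  read b, top A: go to p, push ε → (p, abababab, #)
  read a, top #: go to q, push A# → (q, bababab, A#)
  read b, top A: go to p, push ε → (p, ababab, #)
  read a, top #: go to q, push A# → (q, babab, A#)
  read b, top A: go to p, push ε → (p, abab, #)
  read a, top #: go to q, push A# → (q, bab, A#)
  read b, top A: go to p, push ε → (p, ab, #)
  read a, top #: go to q, push A# → (q, b, A#)
  read b, top A: go to p, push ε → (p, ε, #)
All input consumed in state p with stack #.

#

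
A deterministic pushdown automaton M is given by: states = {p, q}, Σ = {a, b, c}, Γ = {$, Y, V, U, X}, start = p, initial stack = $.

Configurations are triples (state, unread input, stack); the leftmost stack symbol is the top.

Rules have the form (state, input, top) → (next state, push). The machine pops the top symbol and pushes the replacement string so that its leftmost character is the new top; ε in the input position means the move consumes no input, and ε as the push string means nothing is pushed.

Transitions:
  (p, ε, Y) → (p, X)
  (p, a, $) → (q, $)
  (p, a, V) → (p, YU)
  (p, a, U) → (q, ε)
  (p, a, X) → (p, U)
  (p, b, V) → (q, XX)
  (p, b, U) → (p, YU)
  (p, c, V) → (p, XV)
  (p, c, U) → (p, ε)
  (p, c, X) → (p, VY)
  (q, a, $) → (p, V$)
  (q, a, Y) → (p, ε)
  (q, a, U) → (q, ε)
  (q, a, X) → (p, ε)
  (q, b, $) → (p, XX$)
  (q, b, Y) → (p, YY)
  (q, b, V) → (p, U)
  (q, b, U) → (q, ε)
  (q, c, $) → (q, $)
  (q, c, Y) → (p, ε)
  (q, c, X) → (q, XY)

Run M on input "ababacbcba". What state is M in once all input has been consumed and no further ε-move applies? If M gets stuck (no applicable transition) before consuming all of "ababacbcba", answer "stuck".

(p, ababacbcba, $) ⊢ (q, babacbcba, $) ⊢ (p, abacbcba, XX$) ⊢ (p, bacbcba, UX$) ⊢ (p, acbcba, YUX$) ⊢ (p, acbcba, XUX$) ⊢ (p, cbcba, UUX$) ⊢ (p, bcba, UX$) ⊢ (p, cba, YUX$) ⊢ (p, cba, XUX$) ⊢ (p, ba, VYUX$) ⊢ (q, a, XXYUX$) ⊢ (p, ε, XYUX$)
All input consumed; M is in state p.

p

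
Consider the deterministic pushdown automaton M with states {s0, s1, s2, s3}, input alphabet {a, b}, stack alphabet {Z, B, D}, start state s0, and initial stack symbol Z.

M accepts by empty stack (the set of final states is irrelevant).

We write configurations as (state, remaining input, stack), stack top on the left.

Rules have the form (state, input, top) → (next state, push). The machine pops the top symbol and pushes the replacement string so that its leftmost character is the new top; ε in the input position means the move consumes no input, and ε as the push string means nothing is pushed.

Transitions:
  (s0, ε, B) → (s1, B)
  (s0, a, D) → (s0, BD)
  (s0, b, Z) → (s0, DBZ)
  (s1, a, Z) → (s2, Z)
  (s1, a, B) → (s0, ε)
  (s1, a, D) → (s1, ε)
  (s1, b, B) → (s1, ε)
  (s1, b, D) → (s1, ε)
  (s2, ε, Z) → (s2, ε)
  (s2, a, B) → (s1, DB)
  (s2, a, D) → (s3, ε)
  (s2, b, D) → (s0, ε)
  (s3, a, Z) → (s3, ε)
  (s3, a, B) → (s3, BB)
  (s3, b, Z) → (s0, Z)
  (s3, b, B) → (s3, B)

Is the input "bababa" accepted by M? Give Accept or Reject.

(s0, bababa, Z)
  read b, top Z: go to s0, push DBZ → (s0, ababa, DBZ)
  read a, top D: go to s0, push BD → (s0, baba, BDBZ)
  ε-move, top B: go to s1, push B → (s1, baba, BDBZ)
  read b, top B: go to s1, push ε → (s1, aba, DBZ)
  read a, top D: go to s1, push ε → (s1, ba, BZ)
  read b, top B: go to s1, push ε → (s1, a, Z)
  read a, top Z: go to s2, push Z → (s2, ε, Z)
  ε-move, top Z: go to s2, push ε → (s2, ε, ε)
All input consumed and the stack is empty.

Accept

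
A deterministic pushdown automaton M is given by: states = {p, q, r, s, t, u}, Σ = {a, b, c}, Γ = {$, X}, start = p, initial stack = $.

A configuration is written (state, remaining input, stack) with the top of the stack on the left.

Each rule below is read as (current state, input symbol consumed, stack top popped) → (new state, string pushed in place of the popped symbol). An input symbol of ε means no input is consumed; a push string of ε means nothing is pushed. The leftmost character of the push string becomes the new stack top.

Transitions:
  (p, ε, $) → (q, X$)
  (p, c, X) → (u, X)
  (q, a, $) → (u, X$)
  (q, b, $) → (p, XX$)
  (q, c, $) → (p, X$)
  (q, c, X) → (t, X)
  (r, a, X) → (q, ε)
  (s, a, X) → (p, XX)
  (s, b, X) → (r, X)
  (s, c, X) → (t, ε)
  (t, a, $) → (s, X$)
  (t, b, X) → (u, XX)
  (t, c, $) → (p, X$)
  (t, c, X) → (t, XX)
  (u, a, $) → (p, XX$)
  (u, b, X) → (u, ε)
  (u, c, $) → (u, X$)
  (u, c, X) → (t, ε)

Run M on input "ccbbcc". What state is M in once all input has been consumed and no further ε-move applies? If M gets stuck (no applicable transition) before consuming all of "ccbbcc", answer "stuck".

t

(p, ccbbcc, $)
  ε-move, top $: go to q, push X$ → (q, ccbbcc, X$)
  read c, top X: go to t, push X → (t, cbbcc, X$)
  read c, top X: go to t, push XX → (t, bbcc, XX$)
  read b, top X: go to u, push XX → (u, bcc, XXX$)
  read b, top X: go to u, push ε → (u, cc, XX$)
  read c, top X: go to t, push ε → (t, c, X$)
  read c, top X: go to t, push XX → (t, ε, XX$)
All input consumed; M is in state t.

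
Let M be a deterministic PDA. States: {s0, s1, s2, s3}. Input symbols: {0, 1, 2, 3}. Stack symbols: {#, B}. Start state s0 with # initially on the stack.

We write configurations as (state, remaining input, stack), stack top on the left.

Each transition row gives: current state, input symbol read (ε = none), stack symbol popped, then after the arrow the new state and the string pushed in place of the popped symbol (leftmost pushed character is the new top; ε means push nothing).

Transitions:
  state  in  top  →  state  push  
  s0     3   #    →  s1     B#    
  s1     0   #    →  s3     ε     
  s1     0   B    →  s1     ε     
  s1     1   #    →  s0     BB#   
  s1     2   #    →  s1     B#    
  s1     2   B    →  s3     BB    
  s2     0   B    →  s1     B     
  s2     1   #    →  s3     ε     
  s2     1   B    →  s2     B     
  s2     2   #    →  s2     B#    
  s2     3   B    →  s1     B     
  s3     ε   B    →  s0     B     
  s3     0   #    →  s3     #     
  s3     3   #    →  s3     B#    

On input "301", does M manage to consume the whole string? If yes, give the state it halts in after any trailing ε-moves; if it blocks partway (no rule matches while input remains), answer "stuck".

(s0, 301, #) ⊢ (s1, 01, B#) ⊢ (s1, 1, #) ⊢ (s0, ε, BB#)
All input consumed; M is in state s0.

s0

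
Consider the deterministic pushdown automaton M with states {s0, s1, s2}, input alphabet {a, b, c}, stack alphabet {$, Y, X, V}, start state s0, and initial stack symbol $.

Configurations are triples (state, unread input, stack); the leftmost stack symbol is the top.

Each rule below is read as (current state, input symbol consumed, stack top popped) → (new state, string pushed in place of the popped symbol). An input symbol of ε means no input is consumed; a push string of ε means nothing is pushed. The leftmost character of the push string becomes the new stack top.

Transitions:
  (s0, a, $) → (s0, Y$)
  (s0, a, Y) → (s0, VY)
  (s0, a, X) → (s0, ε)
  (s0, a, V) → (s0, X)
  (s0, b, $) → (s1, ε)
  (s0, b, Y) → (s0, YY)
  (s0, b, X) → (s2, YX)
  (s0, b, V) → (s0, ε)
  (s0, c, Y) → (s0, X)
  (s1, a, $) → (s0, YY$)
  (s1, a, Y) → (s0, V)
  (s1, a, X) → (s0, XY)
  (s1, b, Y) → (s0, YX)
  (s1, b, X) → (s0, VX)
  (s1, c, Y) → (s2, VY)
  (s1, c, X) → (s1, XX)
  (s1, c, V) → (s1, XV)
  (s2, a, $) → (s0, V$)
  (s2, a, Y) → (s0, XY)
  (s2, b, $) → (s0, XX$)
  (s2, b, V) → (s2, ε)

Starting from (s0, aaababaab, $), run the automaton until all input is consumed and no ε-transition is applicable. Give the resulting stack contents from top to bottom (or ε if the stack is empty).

YYXYXY$

(s0, aaababaab, $)
  read a, top $: go to s0, push Y$ → (s0, aababaab, Y$)
  read a, top Y: go to s0, push VY → (s0, ababaab, VY$)
  read a, top V: go to s0, push X → (s0, babaab, XY$)
  read b, top X: go to s2, push YX → (s2, abaab, YXY$)
  read a, top Y: go to s0, push XY → (s0, baab, XYXY$)
  read b, top X: go to s2, push YX → (s2, aab, YXYXY$)
  read a, top Y: go to s0, push XY → (s0, ab, XYXYXY$)
  read a, top X: go to s0, push ε → (s0, b, YXYXY$)
  read b, top Y: go to s0, push YY → (s0, ε, YYXYXY$)
All input consumed in state s0 with stack YYXYXY$.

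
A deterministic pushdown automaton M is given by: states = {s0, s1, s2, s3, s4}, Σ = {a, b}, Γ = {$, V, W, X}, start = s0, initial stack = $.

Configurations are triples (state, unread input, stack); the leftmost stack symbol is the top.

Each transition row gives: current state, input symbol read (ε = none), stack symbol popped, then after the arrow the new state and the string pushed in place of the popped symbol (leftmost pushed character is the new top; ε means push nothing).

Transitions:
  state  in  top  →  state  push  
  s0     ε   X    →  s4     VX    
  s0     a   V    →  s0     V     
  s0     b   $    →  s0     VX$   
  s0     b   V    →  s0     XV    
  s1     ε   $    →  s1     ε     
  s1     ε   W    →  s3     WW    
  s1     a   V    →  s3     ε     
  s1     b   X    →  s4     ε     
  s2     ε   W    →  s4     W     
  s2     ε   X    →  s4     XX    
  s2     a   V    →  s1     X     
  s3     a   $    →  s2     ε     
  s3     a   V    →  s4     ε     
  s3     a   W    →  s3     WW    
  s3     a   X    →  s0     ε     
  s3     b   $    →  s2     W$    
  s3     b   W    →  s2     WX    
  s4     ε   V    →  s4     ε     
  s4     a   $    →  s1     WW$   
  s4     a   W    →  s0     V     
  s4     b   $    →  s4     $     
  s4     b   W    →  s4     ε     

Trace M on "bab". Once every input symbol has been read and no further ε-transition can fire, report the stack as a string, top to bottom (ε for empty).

XVX$

(s0, bab, $) ⊢ (s0, ab, VX$) ⊢ (s0, b, VX$) ⊢ (s0, ε, XVX$) ⊢ (s4, ε, VXVX$) ⊢ (s4, ε, XVX$)
All input consumed in state s4 with stack XVX$.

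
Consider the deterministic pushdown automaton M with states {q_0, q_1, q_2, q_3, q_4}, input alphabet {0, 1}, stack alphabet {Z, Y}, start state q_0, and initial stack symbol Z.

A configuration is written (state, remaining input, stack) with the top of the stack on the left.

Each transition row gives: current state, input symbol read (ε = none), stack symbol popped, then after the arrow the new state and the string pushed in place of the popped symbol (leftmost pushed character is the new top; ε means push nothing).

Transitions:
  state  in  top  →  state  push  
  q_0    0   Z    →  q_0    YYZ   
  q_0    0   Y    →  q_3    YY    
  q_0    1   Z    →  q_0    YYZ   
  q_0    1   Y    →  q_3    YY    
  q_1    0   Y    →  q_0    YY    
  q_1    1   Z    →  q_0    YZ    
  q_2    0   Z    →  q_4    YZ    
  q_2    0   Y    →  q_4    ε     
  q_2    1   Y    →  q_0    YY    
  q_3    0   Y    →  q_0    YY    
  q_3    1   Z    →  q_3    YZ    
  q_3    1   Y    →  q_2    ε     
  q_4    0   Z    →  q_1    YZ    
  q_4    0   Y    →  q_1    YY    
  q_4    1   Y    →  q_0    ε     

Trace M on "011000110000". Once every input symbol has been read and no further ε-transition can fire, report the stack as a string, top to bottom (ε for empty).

YYYYYZ

(q_0, 011000110000, Z)
  read 0, top Z: go to q_0, push YYZ → (q_0, 11000110000, YYZ)
  read 1, top Y: go to q_3, push YY → (q_3, 1000110000, YYYZ)
  read 1, top Y: go to q_2, push ε → (q_2, 000110000, YYZ)
  read 0, top Y: go to q_4, push ε → (q_4, 00110000, YZ)
  read 0, top Y: go to q_1, push YY → (q_1, 0110000, YYZ)
  read 0, top Y: go to q_0, push YY → (q_0, 110000, YYYZ)
  read 1, top Y: go to q_3, push YY → (q_3, 10000, YYYYZ)
  read 1, top Y: go to q_2, push ε → (q_2, 0000, YYYZ)
  read 0, top Y: go to q_4, push ε → (q_4, 000, YYZ)
  read 0, top Y: go to q_1, push YY → (q_1, 00, YYYZ)
  read 0, top Y: go to q_0, push YY → (q_0, 0, YYYYZ)
  read 0, top Y: go to q_3, push YY → (q_3, ε, YYYYYZ)
All input consumed in state q_3 with stack YYYYYZ.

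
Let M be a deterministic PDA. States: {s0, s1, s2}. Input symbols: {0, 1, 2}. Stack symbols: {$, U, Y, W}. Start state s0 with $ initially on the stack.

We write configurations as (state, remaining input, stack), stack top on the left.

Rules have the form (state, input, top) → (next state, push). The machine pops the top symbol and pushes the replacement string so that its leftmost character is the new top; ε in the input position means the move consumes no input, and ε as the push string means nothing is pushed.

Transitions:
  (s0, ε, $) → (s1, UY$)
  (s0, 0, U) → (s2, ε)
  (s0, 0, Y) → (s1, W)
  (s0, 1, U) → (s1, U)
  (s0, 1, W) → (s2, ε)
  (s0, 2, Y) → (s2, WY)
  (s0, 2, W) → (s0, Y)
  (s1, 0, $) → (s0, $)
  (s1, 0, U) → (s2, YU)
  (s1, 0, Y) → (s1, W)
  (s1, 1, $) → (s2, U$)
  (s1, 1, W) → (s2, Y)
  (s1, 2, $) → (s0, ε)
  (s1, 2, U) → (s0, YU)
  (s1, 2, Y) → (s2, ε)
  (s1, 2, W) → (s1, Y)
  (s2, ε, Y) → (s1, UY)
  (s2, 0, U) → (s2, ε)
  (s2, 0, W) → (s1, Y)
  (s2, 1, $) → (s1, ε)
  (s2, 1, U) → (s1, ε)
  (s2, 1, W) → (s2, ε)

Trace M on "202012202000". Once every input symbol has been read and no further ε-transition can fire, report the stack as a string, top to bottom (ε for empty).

UYUYUYUYUYUY$

(s0, 202012202000, $)
  ε-move, top $: go to s1, push UY$ → (s1, 202012202000, UY$)
  read 2, top U: go to s0, push YU → (s0, 02012202000, YUY$)
  read 0, top Y: go to s1, push W → (s1, 2012202000, WUY$)
  read 2, top W: go to s1, push Y → (s1, 012202000, YUY$)
  read 0, top Y: go to s1, push W → (s1, 12202000, WUY$)
  read 1, top W: go to s2, push Y → (s2, 2202000, YUY$)
  ε-move, top Y: go to s1, push UY → (s1, 2202000, UYUY$)
  read 2, top U: go to s0, push YU → (s0, 202000, YUYUY$)
  read 2, top Y: go to s2, push WY → (s2, 02000, WYUYUY$)
  read 0, top W: go to s1, push Y → (s1, 2000, YYUYUY$)
  read 2, top Y: go to s2, push ε → (s2, 000, YUYUY$)
  ε-move, top Y: go to s1, push UY → (s1, 000, UYUYUY$)
  read 0, top U: go to s2, push YU → (s2, 00, YUYUYUY$)
  ε-move, top Y: go to s1, push UY → (s1, 00, UYUYUYUY$)
  read 0, top U: go to s2, push YU → (s2, 0, YUYUYUYUY$)
  ε-move, top Y: go to s1, push UY → (s1, 0, UYUYUYUYUY$)
  read 0, top U: go to s2, push YU → (s2, ε, YUYUYUYUYUY$)
  ε-move, top Y: go to s1, push UY → (s1, ε, UYUYUYUYUYUY$)
All input consumed in state s1 with stack UYUYUYUYUYUY$.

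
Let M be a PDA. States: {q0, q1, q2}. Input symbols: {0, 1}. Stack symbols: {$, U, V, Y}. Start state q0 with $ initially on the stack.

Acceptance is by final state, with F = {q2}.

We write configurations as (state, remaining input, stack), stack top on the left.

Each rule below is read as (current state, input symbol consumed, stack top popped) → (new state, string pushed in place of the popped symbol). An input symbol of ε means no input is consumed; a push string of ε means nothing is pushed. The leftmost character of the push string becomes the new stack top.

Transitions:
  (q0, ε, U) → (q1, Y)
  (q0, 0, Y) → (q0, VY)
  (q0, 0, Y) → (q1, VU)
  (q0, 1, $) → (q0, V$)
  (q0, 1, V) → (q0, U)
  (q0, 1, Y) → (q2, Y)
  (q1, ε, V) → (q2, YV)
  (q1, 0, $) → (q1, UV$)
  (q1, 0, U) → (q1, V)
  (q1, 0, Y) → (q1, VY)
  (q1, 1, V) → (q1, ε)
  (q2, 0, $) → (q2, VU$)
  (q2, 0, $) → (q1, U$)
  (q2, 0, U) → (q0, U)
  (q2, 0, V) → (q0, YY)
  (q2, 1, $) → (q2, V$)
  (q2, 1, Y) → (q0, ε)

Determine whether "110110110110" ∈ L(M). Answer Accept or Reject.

One accepting computation: (q0, 110110110110, $) ⊢ (q0, 10110110110, V$) ⊢ (q0, 0110110110, U$) ⊢ (q1, 0110110110, Y$) ⊢ (q1, 110110110, VY$) ⊢ (q2, 110110110, YVY$) ⊢ (q0, 10110110, VY$) ⊢ (q0, 0110110, UY$) ⊢ (q1, 0110110, YY$) ⊢ (q1, 110110, VYY$) ⊢ (q2, 110110, YVYY$) ⊢ (q0, 10110, VYY$) ⊢ (q0, 0110, UYY$) ⊢ (q1, 0110, YYY$) ⊢ (q1, 110, VYYY$) ⊢ (q2, 110, YVYYY$) ⊢ (q0, 10, VYYY$) ⊢ (q0, 0, UYYY$) ⊢ (q1, 0, YYYY$) ⊢ (q1, ε, VYYYY$) ⊢ (q2, ε, YVYYYY$)
All input consumed and state q2 ∈ F.

Accept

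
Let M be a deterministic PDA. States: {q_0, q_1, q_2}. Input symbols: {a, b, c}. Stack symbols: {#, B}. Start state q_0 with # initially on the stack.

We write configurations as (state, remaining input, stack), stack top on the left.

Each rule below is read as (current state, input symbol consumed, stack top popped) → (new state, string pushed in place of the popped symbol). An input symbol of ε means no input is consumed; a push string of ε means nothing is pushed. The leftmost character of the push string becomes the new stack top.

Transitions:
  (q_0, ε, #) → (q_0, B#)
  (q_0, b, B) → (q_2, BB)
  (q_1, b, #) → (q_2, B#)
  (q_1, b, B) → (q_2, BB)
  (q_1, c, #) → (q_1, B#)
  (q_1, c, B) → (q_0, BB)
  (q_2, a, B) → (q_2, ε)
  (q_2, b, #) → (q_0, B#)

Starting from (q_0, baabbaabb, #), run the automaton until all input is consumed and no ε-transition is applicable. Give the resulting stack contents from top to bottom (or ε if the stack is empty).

BB#

(q_0, baabbaabb, #) ⊢ (q_0, baabbaabb, B#) ⊢ (q_2, aabbaabb, BB#) ⊢ (q_2, abbaabb, B#) ⊢ (q_2, bbaabb, #) ⊢ (q_0, baabb, B#) ⊢ (q_2, aabb, BB#) ⊢ (q_2, abb, B#) ⊢ (q_2, bb, #) ⊢ (q_0, b, B#) ⊢ (q_2, ε, BB#)
All input consumed in state q_2 with stack BB#.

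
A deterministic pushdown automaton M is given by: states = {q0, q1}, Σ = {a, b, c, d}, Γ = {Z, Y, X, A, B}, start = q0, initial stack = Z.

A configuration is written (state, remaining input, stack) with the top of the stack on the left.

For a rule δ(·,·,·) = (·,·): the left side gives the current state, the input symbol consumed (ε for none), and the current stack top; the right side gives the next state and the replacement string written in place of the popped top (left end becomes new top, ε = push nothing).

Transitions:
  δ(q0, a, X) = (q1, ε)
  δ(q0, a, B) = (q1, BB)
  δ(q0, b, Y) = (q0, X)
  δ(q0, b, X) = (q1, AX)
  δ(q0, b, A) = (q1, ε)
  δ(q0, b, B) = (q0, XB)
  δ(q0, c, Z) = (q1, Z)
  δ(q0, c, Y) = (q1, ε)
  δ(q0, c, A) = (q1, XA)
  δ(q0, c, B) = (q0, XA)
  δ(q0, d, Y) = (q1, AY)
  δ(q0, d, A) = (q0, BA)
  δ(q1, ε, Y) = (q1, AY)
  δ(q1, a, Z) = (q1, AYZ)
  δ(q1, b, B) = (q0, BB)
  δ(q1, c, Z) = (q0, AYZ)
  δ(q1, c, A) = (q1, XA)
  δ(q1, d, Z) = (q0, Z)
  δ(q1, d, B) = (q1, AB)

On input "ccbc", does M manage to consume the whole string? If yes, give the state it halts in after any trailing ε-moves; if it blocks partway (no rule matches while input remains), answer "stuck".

(q0, ccbc, Z)
  read c, top Z: go to q1, push Z → (q1, cbc, Z)
  read c, top Z: go to q0, push AYZ → (q0, bc, AYZ)
  read b, top A: go to q1, push ε → (q1, c, YZ)
  ε-move, top Y: go to q1, push AY → (q1, c, AYZ)
  read c, top A: go to q1, push XA → (q1, ε, XAYZ)
All input consumed; M is in state q1.

q1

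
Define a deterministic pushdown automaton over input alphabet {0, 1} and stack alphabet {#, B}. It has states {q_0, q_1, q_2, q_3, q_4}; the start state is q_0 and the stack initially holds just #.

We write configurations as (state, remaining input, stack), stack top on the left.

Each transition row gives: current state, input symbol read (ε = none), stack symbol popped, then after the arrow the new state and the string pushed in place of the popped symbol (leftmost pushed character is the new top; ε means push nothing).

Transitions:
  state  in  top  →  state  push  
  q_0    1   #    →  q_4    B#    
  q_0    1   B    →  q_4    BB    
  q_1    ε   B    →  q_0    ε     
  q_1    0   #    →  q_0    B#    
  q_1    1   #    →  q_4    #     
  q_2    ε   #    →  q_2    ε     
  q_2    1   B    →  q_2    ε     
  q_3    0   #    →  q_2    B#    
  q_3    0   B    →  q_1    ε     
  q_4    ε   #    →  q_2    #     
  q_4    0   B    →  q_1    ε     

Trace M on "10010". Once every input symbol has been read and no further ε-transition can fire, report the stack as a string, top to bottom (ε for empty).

(q_0, 10010, #)
  read 1, top #: go to q_4, push B# → (q_4, 0010, B#)
  read 0, top B: go to q_1, push ε → (q_1, 010, #)
  read 0, top #: go to q_0, push B# → (q_0, 10, B#)
  read 1, top B: go to q_4, push BB → (q_4, 0, BB#)
  read 0, top B: go to q_1, push ε → (q_1, ε, B#)
  ε-move, top B: go to q_0, push ε → (q_0, ε, #)
All input consumed in state q_0 with stack #.

#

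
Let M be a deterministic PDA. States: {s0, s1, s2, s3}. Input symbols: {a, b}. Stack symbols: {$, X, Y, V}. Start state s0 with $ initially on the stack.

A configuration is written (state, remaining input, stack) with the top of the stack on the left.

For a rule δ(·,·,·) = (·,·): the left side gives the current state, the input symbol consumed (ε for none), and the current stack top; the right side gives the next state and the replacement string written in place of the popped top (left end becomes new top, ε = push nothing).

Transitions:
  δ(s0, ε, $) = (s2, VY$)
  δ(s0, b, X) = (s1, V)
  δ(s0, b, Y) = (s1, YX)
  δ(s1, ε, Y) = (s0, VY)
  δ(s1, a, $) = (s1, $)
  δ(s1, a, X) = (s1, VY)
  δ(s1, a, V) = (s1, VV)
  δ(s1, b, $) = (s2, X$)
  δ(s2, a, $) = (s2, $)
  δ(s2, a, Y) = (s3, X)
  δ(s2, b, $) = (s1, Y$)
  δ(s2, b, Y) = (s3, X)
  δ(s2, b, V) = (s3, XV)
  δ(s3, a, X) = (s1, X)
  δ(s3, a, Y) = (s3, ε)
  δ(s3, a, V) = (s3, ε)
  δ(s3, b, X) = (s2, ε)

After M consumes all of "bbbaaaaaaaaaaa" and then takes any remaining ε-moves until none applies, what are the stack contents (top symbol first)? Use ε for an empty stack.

(s0, bbbaaaaaaaaaaa, $) ⊢ (s2, bbbaaaaaaaaaaa, VY$) ⊢ (s3, bbaaaaaaaaaaa, XVY$) ⊢ (s2, baaaaaaaaaaa, VY$) ⊢ (s3, aaaaaaaaaaa, XVY$) ⊢ (s1, aaaaaaaaaa, XVY$) ⊢ (s1, aaaaaaaaa, VYVY$) ⊢ (s1, aaaaaaaa, VVYVY$) ⊢ (s1, aaaaaaa, VVVYVY$) ⊢ (s1, aaaaaa, VVVVYVY$) ⊢ (s1, aaaaa, VVVVVYVY$) ⊢ (s1, aaaa, VVVVVVYVY$) ⊢ (s1, aaa, VVVVVVVYVY$) ⊢ (s1, aa, VVVVVVVVYVY$) ⊢ (s1, a, VVVVVVVVVYVY$) ⊢ (s1, ε, VVVVVVVVVVYVY$)
All input consumed in state s1 with stack VVVVVVVVVVYVY$.

VVVVVVVVVVYVY$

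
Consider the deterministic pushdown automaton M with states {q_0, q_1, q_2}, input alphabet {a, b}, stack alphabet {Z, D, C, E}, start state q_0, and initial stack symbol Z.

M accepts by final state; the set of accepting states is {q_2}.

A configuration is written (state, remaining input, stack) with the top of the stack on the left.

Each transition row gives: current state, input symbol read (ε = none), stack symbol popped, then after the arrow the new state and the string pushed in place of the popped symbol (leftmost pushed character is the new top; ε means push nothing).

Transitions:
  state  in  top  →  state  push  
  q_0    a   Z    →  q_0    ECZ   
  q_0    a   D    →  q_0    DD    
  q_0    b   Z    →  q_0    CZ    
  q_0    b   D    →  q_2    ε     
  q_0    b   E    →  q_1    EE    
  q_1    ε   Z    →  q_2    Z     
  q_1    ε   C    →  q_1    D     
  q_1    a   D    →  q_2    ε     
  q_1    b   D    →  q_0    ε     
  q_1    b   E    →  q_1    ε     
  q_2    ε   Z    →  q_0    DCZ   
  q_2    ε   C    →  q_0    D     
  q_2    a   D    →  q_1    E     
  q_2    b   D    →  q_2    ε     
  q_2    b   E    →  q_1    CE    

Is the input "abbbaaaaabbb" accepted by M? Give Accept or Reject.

Accept

(q_0, abbbaaaaabbb, Z)
  read a, top Z: go to q_0, push ECZ → (q_0, bbbaaaaabbb, ECZ)
  read b, top E: go to q_1, push EE → (q_1, bbaaaaabbb, EECZ)
  read b, top E: go to q_1, push ε → (q_1, baaaaabbb, ECZ)
  read b, top E: go to q_1, push ε → (q_1, aaaaabbb, CZ)
  ε-move, top C: go to q_1, push D → (q_1, aaaaabbb, DZ)
  read a, top D: go to q_2, push ε → (q_2, aaaabbb, Z)
  ε-move, top Z: go to q_0, push DCZ → (q_0, aaaabbb, DCZ)
  read a, top D: go to q_0, push DD → (q_0, aaabbb, DDCZ)
  read a, top D: go to q_0, push DD → (q_0, aabbb, DDDCZ)
  read a, top D: go to q_0, push DD → (q_0, abbb, DDDDCZ)
  read a, top D: go to q_0, push DD → (q_0, bbb, DDDDDCZ)
  read b, top D: go to q_2, push ε → (q_2, bb, DDDDCZ)
  read b, top D: go to q_2, push ε → (q_2, b, DDDCZ)
  read b, top D: go to q_2, push ε → (q_2, ε, DDCZ)
All input consumed; state q_2 ∈ F.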